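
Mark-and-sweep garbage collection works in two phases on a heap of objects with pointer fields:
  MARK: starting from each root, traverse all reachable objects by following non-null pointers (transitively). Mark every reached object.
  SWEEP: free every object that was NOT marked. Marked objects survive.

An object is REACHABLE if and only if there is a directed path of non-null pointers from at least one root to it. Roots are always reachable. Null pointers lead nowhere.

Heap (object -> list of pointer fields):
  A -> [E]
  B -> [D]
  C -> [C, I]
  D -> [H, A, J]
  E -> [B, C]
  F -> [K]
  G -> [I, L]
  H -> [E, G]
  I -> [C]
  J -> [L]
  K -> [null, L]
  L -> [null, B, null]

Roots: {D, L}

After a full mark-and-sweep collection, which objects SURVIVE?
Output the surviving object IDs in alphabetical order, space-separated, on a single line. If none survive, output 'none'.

Answer: A B C D E G H I J L

Derivation:
Roots: D L
Mark D: refs=H A J, marked=D
Mark L: refs=null B null, marked=D L
Mark H: refs=E G, marked=D H L
Mark A: refs=E, marked=A D H L
Mark J: refs=L, marked=A D H J L
Mark B: refs=D, marked=A B D H J L
Mark E: refs=B C, marked=A B D E H J L
Mark G: refs=I L, marked=A B D E G H J L
Mark C: refs=C I, marked=A B C D E G H J L
Mark I: refs=C, marked=A B C D E G H I J L
Unmarked (collected): F K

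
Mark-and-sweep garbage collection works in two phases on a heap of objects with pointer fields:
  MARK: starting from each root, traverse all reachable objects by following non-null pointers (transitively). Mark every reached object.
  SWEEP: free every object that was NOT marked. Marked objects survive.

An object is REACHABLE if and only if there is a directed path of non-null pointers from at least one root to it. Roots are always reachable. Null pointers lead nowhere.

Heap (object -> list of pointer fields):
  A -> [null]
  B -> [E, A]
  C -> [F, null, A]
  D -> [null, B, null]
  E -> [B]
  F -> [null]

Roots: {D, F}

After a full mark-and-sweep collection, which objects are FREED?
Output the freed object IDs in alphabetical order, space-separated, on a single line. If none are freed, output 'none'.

Roots: D F
Mark D: refs=null B null, marked=D
Mark F: refs=null, marked=D F
Mark B: refs=E A, marked=B D F
Mark E: refs=B, marked=B D E F
Mark A: refs=null, marked=A B D E F
Unmarked (collected): C

Answer: C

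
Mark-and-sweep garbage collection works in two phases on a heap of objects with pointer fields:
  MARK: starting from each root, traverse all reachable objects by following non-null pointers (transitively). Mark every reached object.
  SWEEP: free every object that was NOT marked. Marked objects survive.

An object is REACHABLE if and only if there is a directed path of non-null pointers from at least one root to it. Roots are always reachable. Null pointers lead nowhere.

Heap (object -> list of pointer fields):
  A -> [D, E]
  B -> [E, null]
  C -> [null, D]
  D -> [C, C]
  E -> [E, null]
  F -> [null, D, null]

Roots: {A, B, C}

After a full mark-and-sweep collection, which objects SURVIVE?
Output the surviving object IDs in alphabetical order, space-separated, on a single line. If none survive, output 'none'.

Answer: A B C D E

Derivation:
Roots: A B C
Mark A: refs=D E, marked=A
Mark B: refs=E null, marked=A B
Mark C: refs=null D, marked=A B C
Mark D: refs=C C, marked=A B C D
Mark E: refs=E null, marked=A B C D E
Unmarked (collected): F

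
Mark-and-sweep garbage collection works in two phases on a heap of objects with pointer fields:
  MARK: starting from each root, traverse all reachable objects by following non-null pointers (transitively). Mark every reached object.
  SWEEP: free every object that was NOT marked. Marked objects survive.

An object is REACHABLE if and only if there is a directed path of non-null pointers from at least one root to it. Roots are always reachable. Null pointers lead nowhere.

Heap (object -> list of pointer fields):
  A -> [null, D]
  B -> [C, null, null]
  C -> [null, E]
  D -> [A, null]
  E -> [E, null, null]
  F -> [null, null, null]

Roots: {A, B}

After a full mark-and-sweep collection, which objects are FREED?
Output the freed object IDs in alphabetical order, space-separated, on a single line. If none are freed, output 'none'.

Roots: A B
Mark A: refs=null D, marked=A
Mark B: refs=C null null, marked=A B
Mark D: refs=A null, marked=A B D
Mark C: refs=null E, marked=A B C D
Mark E: refs=E null null, marked=A B C D E
Unmarked (collected): F

Answer: F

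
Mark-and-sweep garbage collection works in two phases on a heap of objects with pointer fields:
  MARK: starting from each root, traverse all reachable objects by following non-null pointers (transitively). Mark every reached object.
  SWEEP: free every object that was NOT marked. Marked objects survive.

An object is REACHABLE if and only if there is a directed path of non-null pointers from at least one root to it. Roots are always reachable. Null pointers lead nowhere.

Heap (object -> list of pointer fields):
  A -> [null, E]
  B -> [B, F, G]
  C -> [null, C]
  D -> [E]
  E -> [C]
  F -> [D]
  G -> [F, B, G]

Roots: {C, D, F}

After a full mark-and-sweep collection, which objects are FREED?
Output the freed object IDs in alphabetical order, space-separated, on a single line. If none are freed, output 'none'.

Answer: A B G

Derivation:
Roots: C D F
Mark C: refs=null C, marked=C
Mark D: refs=E, marked=C D
Mark F: refs=D, marked=C D F
Mark E: refs=C, marked=C D E F
Unmarked (collected): A B G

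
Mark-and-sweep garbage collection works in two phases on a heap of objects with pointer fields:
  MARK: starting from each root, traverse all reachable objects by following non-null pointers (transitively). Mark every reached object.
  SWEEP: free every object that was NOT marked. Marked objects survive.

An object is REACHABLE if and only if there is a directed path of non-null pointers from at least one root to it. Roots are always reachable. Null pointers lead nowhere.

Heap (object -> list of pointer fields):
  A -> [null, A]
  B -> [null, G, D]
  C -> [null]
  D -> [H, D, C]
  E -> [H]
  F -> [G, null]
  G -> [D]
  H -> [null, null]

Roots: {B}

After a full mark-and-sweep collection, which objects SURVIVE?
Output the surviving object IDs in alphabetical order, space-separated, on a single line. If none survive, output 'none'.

Roots: B
Mark B: refs=null G D, marked=B
Mark G: refs=D, marked=B G
Mark D: refs=H D C, marked=B D G
Mark H: refs=null null, marked=B D G H
Mark C: refs=null, marked=B C D G H
Unmarked (collected): A E F

Answer: B C D G H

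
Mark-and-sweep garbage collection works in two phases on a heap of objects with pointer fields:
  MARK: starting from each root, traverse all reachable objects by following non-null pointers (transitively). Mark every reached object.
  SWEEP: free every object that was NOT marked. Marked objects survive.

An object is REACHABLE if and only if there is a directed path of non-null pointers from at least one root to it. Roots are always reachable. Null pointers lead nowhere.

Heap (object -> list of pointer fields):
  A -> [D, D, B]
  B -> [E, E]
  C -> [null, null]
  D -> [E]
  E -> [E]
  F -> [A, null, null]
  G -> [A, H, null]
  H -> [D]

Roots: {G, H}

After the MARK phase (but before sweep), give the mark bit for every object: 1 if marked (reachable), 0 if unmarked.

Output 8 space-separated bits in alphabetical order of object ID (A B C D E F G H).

Answer: 1 1 0 1 1 0 1 1

Derivation:
Roots: G H
Mark G: refs=A H null, marked=G
Mark H: refs=D, marked=G H
Mark A: refs=D D B, marked=A G H
Mark D: refs=E, marked=A D G H
Mark B: refs=E E, marked=A B D G H
Mark E: refs=E, marked=A B D E G H
Unmarked (collected): C F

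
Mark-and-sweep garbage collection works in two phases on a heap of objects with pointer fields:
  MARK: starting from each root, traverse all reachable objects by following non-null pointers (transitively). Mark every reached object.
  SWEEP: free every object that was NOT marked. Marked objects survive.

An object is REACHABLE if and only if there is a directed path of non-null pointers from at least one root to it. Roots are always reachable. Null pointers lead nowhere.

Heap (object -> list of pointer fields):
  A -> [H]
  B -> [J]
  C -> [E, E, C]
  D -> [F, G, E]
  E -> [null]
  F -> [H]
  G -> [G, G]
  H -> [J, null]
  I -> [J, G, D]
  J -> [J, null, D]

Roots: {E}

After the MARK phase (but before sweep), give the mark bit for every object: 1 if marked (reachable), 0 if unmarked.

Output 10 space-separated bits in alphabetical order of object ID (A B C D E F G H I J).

Answer: 0 0 0 0 1 0 0 0 0 0

Derivation:
Roots: E
Mark E: refs=null, marked=E
Unmarked (collected): A B C D F G H I J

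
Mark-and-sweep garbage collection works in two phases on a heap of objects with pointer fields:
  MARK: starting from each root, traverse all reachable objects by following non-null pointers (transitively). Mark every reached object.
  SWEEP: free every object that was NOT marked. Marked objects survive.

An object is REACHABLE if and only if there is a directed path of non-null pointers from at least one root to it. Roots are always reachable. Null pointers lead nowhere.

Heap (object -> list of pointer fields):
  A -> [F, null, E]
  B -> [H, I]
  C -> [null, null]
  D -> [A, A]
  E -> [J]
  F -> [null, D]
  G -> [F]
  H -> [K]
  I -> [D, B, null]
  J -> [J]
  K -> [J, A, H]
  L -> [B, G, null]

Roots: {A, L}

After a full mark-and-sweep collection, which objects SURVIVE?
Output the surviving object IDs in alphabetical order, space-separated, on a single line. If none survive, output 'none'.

Roots: A L
Mark A: refs=F null E, marked=A
Mark L: refs=B G null, marked=A L
Mark F: refs=null D, marked=A F L
Mark E: refs=J, marked=A E F L
Mark B: refs=H I, marked=A B E F L
Mark G: refs=F, marked=A B E F G L
Mark D: refs=A A, marked=A B D E F G L
Mark J: refs=J, marked=A B D E F G J L
Mark H: refs=K, marked=A B D E F G H J L
Mark I: refs=D B null, marked=A B D E F G H I J L
Mark K: refs=J A H, marked=A B D E F G H I J K L
Unmarked (collected): C

Answer: A B D E F G H I J K L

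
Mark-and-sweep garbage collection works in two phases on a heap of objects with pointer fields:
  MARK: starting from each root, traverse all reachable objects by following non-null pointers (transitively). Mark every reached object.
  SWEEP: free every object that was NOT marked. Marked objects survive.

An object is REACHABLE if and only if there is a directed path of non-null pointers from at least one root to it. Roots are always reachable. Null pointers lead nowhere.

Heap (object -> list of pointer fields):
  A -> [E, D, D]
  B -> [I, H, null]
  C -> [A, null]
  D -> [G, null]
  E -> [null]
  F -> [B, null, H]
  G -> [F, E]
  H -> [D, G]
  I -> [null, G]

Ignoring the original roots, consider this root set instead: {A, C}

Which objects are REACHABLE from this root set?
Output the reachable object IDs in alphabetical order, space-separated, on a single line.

Roots: A C
Mark A: refs=E D D, marked=A
Mark C: refs=A null, marked=A C
Mark E: refs=null, marked=A C E
Mark D: refs=G null, marked=A C D E
Mark G: refs=F E, marked=A C D E G
Mark F: refs=B null H, marked=A C D E F G
Mark B: refs=I H null, marked=A B C D E F G
Mark H: refs=D G, marked=A B C D E F G H
Mark I: refs=null G, marked=A B C D E F G H I
Unmarked (collected): (none)

Answer: A B C D E F G H I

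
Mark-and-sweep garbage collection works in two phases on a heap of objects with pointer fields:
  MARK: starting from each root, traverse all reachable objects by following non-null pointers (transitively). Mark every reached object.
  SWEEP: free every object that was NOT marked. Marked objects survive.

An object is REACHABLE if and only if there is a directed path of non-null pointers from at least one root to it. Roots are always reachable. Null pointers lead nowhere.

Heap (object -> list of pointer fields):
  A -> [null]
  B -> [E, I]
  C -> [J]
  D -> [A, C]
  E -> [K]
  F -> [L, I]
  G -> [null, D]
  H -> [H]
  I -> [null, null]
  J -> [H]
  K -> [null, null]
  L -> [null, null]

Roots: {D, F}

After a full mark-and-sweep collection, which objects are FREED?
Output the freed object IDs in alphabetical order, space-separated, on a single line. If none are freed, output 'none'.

Roots: D F
Mark D: refs=A C, marked=D
Mark F: refs=L I, marked=D F
Mark A: refs=null, marked=A D F
Mark C: refs=J, marked=A C D F
Mark L: refs=null null, marked=A C D F L
Mark I: refs=null null, marked=A C D F I L
Mark J: refs=H, marked=A C D F I J L
Mark H: refs=H, marked=A C D F H I J L
Unmarked (collected): B E G K

Answer: B E G K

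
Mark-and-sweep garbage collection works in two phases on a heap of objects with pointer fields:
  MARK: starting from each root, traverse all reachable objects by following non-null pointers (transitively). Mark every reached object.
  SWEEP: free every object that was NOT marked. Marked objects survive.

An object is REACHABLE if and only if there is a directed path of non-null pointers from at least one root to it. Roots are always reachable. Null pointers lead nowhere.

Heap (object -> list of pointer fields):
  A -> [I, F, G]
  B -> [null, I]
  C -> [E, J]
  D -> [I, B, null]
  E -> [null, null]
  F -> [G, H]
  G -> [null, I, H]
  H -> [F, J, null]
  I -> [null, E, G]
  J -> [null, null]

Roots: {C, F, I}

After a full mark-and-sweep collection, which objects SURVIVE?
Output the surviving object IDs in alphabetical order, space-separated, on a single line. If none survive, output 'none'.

Answer: C E F G H I J

Derivation:
Roots: C F I
Mark C: refs=E J, marked=C
Mark F: refs=G H, marked=C F
Mark I: refs=null E G, marked=C F I
Mark E: refs=null null, marked=C E F I
Mark J: refs=null null, marked=C E F I J
Mark G: refs=null I H, marked=C E F G I J
Mark H: refs=F J null, marked=C E F G H I J
Unmarked (collected): A B D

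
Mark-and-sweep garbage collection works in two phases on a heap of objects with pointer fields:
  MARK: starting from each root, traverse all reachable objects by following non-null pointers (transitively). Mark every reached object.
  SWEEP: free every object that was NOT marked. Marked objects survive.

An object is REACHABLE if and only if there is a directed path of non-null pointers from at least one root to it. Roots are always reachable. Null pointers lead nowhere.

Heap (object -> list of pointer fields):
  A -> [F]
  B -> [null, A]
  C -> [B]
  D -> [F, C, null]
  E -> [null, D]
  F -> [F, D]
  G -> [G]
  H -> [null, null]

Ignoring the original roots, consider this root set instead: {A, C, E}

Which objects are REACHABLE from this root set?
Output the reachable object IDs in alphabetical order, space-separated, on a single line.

Roots: A C E
Mark A: refs=F, marked=A
Mark C: refs=B, marked=A C
Mark E: refs=null D, marked=A C E
Mark F: refs=F D, marked=A C E F
Mark B: refs=null A, marked=A B C E F
Mark D: refs=F C null, marked=A B C D E F
Unmarked (collected): G H

Answer: A B C D E F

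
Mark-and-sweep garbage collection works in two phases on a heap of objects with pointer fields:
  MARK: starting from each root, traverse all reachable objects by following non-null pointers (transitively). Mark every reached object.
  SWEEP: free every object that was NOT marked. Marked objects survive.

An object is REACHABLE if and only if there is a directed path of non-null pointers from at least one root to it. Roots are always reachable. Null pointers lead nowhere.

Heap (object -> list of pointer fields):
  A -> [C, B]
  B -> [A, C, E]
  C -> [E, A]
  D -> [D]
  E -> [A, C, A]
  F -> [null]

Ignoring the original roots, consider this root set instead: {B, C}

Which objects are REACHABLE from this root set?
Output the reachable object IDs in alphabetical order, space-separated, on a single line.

Roots: B C
Mark B: refs=A C E, marked=B
Mark C: refs=E A, marked=B C
Mark A: refs=C B, marked=A B C
Mark E: refs=A C A, marked=A B C E
Unmarked (collected): D F

Answer: A B C E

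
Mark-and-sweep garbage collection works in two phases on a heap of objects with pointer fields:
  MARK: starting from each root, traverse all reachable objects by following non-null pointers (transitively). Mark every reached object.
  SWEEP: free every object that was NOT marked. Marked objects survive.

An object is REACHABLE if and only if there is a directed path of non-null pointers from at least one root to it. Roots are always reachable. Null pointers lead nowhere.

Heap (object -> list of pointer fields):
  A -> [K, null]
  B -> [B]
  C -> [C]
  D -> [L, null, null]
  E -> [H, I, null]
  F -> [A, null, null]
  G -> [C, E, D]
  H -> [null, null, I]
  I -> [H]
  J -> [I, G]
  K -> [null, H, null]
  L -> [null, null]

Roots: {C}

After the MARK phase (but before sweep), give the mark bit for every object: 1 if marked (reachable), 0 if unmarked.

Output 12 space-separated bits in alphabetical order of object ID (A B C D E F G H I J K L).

Answer: 0 0 1 0 0 0 0 0 0 0 0 0

Derivation:
Roots: C
Mark C: refs=C, marked=C
Unmarked (collected): A B D E F G H I J K L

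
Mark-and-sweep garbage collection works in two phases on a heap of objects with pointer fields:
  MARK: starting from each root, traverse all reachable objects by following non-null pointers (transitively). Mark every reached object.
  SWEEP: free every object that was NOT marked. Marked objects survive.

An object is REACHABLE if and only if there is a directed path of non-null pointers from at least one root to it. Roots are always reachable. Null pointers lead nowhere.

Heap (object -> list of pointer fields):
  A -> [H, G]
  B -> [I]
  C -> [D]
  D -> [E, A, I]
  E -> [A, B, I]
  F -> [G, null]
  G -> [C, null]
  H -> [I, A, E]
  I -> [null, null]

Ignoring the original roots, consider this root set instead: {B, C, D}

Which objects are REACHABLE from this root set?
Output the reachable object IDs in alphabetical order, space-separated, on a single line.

Answer: A B C D E G H I

Derivation:
Roots: B C D
Mark B: refs=I, marked=B
Mark C: refs=D, marked=B C
Mark D: refs=E A I, marked=B C D
Mark I: refs=null null, marked=B C D I
Mark E: refs=A B I, marked=B C D E I
Mark A: refs=H G, marked=A B C D E I
Mark H: refs=I A E, marked=A B C D E H I
Mark G: refs=C null, marked=A B C D E G H I
Unmarked (collected): F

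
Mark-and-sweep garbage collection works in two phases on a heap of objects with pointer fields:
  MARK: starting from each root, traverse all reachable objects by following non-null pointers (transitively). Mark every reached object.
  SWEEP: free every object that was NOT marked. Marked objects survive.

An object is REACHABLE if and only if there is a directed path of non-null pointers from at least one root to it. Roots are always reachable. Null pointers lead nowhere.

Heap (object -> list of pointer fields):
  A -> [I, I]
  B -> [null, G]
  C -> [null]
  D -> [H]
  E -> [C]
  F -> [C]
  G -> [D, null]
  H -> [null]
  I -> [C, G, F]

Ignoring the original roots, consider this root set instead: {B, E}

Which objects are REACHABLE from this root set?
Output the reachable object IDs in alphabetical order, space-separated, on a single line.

Roots: B E
Mark B: refs=null G, marked=B
Mark E: refs=C, marked=B E
Mark G: refs=D null, marked=B E G
Mark C: refs=null, marked=B C E G
Mark D: refs=H, marked=B C D E G
Mark H: refs=null, marked=B C D E G H
Unmarked (collected): A F I

Answer: B C D E G H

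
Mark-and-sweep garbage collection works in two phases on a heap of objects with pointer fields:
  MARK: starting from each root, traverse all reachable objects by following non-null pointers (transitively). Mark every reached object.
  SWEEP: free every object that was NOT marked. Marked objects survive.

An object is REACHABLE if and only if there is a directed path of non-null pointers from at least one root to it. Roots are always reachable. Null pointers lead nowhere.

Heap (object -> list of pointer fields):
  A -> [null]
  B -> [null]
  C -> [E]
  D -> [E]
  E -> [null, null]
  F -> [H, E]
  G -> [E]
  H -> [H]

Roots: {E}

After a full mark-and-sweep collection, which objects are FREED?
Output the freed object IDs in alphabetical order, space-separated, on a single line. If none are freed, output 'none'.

Answer: A B C D F G H

Derivation:
Roots: E
Mark E: refs=null null, marked=E
Unmarked (collected): A B C D F G H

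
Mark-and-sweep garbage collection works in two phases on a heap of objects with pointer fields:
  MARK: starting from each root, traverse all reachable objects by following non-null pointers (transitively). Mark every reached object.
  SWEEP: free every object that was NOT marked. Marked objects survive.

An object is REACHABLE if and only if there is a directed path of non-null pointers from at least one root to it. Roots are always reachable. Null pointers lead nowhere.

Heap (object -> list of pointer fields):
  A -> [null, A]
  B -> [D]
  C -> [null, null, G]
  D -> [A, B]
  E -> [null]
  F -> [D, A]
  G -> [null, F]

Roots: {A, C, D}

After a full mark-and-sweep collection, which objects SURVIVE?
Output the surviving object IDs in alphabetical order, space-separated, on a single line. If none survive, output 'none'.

Answer: A B C D F G

Derivation:
Roots: A C D
Mark A: refs=null A, marked=A
Mark C: refs=null null G, marked=A C
Mark D: refs=A B, marked=A C D
Mark G: refs=null F, marked=A C D G
Mark B: refs=D, marked=A B C D G
Mark F: refs=D A, marked=A B C D F G
Unmarked (collected): E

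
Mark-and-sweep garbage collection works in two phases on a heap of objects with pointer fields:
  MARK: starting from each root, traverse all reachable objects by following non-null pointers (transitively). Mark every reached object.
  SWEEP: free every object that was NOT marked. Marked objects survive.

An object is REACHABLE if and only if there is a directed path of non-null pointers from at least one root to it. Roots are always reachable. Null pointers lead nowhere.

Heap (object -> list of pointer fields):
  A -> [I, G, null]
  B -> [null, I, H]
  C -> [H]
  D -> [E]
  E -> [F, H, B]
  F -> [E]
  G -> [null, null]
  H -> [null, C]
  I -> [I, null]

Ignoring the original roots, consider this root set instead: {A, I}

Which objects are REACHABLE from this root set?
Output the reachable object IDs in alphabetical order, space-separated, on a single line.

Answer: A G I

Derivation:
Roots: A I
Mark A: refs=I G null, marked=A
Mark I: refs=I null, marked=A I
Mark G: refs=null null, marked=A G I
Unmarked (collected): B C D E F H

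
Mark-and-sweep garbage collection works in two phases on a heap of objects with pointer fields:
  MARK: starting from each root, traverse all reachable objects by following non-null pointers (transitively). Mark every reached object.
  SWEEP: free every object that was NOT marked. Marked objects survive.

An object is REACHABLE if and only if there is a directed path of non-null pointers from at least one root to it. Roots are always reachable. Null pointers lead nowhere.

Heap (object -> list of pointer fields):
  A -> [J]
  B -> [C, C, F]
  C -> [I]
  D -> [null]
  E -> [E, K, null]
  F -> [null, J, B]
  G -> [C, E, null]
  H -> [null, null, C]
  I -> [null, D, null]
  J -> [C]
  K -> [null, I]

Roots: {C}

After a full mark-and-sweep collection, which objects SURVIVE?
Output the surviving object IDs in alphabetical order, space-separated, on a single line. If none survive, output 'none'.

Answer: C D I

Derivation:
Roots: C
Mark C: refs=I, marked=C
Mark I: refs=null D null, marked=C I
Mark D: refs=null, marked=C D I
Unmarked (collected): A B E F G H J K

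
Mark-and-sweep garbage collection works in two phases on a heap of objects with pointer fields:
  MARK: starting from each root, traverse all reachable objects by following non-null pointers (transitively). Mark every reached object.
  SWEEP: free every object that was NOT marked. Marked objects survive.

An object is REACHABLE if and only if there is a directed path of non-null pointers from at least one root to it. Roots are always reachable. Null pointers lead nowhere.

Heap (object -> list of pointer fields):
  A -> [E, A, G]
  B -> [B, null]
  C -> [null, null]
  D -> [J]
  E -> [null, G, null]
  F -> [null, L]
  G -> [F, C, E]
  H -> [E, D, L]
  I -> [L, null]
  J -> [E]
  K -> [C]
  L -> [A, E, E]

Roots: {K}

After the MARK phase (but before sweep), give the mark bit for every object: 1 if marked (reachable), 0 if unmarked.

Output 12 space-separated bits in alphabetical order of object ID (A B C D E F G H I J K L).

Answer: 0 0 1 0 0 0 0 0 0 0 1 0

Derivation:
Roots: K
Mark K: refs=C, marked=K
Mark C: refs=null null, marked=C K
Unmarked (collected): A B D E F G H I J L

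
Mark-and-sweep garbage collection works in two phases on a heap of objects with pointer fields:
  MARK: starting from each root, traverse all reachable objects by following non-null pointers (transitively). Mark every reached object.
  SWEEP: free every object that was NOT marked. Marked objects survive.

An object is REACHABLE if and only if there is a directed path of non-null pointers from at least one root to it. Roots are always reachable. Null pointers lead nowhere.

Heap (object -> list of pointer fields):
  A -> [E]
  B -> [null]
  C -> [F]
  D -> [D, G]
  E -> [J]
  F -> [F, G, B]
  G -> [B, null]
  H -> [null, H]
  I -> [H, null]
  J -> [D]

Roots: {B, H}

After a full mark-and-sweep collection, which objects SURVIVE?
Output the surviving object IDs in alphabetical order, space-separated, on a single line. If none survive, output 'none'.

Roots: B H
Mark B: refs=null, marked=B
Mark H: refs=null H, marked=B H
Unmarked (collected): A C D E F G I J

Answer: B H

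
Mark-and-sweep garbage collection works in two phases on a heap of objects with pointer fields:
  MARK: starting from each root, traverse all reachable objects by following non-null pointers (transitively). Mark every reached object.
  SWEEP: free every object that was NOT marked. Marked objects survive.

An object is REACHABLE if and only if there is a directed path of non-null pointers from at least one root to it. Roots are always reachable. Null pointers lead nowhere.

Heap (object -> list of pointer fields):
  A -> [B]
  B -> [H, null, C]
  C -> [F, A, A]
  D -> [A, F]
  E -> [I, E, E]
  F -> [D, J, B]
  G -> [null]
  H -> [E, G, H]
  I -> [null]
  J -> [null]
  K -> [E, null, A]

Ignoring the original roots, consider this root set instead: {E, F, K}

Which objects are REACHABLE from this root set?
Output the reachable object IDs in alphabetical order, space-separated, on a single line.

Answer: A B C D E F G H I J K

Derivation:
Roots: E F K
Mark E: refs=I E E, marked=E
Mark F: refs=D J B, marked=E F
Mark K: refs=E null A, marked=E F K
Mark I: refs=null, marked=E F I K
Mark D: refs=A F, marked=D E F I K
Mark J: refs=null, marked=D E F I J K
Mark B: refs=H null C, marked=B D E F I J K
Mark A: refs=B, marked=A B D E F I J K
Mark H: refs=E G H, marked=A B D E F H I J K
Mark C: refs=F A A, marked=A B C D E F H I J K
Mark G: refs=null, marked=A B C D E F G H I J K
Unmarked (collected): (none)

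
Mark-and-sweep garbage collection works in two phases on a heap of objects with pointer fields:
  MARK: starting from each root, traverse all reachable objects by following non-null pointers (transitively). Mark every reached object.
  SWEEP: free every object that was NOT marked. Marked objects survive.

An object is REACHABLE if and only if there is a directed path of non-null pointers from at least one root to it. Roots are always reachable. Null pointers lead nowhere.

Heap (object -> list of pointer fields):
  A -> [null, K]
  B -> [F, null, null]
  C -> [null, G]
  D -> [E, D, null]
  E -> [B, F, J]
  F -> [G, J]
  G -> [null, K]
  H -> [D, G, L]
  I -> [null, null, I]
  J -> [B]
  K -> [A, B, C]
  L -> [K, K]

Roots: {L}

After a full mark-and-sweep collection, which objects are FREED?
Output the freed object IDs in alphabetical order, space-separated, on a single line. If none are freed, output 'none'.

Roots: L
Mark L: refs=K K, marked=L
Mark K: refs=A B C, marked=K L
Mark A: refs=null K, marked=A K L
Mark B: refs=F null null, marked=A B K L
Mark C: refs=null G, marked=A B C K L
Mark F: refs=G J, marked=A B C F K L
Mark G: refs=null K, marked=A B C F G K L
Mark J: refs=B, marked=A B C F G J K L
Unmarked (collected): D E H I

Answer: D E H I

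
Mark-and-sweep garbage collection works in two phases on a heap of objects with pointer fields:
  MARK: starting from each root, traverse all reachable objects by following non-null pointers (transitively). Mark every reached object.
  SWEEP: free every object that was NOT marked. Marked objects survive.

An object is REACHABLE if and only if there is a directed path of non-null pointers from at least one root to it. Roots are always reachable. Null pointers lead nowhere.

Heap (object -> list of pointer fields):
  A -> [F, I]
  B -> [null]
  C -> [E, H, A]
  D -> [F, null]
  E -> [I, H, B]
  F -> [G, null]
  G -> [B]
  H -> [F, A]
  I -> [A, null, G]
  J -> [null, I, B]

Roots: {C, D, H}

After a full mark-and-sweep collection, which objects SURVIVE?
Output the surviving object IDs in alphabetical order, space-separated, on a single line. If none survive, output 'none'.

Roots: C D H
Mark C: refs=E H A, marked=C
Mark D: refs=F null, marked=C D
Mark H: refs=F A, marked=C D H
Mark E: refs=I H B, marked=C D E H
Mark A: refs=F I, marked=A C D E H
Mark F: refs=G null, marked=A C D E F H
Mark I: refs=A null G, marked=A C D E F H I
Mark B: refs=null, marked=A B C D E F H I
Mark G: refs=B, marked=A B C D E F G H I
Unmarked (collected): J

Answer: A B C D E F G H I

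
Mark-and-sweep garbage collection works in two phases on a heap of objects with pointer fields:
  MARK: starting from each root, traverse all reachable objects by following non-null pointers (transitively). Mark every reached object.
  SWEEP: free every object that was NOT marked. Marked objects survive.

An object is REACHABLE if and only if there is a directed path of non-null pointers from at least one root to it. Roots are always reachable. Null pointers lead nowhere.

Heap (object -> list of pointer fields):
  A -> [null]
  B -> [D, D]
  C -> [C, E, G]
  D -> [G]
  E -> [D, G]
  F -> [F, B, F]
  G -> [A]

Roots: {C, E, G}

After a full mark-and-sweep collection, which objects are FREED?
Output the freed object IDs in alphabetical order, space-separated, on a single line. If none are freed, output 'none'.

Answer: B F

Derivation:
Roots: C E G
Mark C: refs=C E G, marked=C
Mark E: refs=D G, marked=C E
Mark G: refs=A, marked=C E G
Mark D: refs=G, marked=C D E G
Mark A: refs=null, marked=A C D E G
Unmarked (collected): B F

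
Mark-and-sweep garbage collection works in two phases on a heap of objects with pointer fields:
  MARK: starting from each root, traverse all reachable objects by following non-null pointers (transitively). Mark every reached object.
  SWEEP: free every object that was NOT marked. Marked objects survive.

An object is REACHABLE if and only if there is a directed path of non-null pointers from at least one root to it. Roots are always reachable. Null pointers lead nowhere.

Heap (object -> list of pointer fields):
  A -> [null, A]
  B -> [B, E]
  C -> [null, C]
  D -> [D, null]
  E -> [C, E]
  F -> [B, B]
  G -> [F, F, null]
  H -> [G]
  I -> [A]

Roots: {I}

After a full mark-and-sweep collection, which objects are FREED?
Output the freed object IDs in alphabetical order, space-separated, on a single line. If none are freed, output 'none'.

Roots: I
Mark I: refs=A, marked=I
Mark A: refs=null A, marked=A I
Unmarked (collected): B C D E F G H

Answer: B C D E F G H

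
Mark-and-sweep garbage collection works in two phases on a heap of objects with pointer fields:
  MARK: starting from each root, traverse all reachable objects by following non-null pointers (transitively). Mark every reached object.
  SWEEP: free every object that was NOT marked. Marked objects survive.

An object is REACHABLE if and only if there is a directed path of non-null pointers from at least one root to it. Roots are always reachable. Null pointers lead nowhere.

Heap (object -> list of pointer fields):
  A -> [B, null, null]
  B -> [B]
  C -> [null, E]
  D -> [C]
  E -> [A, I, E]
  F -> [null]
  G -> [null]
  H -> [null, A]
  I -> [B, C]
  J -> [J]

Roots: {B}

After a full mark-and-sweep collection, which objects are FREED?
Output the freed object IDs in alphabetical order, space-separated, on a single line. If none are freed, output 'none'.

Answer: A C D E F G H I J

Derivation:
Roots: B
Mark B: refs=B, marked=B
Unmarked (collected): A C D E F G H I J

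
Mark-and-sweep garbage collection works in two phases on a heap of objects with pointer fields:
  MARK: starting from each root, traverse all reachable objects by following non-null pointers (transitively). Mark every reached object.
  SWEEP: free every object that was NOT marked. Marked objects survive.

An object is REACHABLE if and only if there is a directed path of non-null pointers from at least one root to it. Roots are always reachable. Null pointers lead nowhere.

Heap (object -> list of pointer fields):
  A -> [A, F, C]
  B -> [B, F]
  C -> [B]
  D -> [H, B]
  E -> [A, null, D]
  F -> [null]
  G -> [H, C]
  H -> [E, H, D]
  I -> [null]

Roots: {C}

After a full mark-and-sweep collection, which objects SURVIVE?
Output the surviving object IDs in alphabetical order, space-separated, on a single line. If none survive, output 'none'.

Answer: B C F

Derivation:
Roots: C
Mark C: refs=B, marked=C
Mark B: refs=B F, marked=B C
Mark F: refs=null, marked=B C F
Unmarked (collected): A D E G H I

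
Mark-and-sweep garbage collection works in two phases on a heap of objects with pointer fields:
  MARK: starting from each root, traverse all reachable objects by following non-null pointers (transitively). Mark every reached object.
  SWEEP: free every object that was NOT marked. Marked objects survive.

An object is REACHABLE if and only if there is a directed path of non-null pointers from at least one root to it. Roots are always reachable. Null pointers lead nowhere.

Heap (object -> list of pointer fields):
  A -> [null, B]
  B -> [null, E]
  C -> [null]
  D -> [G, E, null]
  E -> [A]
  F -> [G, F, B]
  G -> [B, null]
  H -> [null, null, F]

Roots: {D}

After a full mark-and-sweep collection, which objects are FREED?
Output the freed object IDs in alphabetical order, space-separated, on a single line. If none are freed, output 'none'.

Roots: D
Mark D: refs=G E null, marked=D
Mark G: refs=B null, marked=D G
Mark E: refs=A, marked=D E G
Mark B: refs=null E, marked=B D E G
Mark A: refs=null B, marked=A B D E G
Unmarked (collected): C F H

Answer: C F H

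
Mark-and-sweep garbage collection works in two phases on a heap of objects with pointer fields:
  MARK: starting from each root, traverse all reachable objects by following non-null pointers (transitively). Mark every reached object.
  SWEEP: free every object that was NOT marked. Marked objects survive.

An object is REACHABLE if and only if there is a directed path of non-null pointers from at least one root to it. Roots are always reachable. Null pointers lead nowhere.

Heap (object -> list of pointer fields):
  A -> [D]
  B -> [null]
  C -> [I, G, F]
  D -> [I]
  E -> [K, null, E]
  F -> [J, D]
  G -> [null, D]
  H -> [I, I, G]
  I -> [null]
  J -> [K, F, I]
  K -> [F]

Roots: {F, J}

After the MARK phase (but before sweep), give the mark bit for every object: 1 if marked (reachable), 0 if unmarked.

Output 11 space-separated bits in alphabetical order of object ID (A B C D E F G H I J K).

Roots: F J
Mark F: refs=J D, marked=F
Mark J: refs=K F I, marked=F J
Mark D: refs=I, marked=D F J
Mark K: refs=F, marked=D F J K
Mark I: refs=null, marked=D F I J K
Unmarked (collected): A B C E G H

Answer: 0 0 0 1 0 1 0 0 1 1 1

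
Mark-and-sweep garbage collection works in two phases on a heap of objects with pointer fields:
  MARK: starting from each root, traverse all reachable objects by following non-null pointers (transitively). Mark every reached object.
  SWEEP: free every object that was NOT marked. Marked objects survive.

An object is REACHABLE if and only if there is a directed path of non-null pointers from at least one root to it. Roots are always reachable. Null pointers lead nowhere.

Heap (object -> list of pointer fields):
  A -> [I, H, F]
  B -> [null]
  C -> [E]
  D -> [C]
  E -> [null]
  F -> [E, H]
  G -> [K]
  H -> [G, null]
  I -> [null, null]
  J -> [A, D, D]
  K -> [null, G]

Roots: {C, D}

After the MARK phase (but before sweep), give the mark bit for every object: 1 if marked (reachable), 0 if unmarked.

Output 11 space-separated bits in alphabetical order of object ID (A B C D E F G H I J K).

Roots: C D
Mark C: refs=E, marked=C
Mark D: refs=C, marked=C D
Mark E: refs=null, marked=C D E
Unmarked (collected): A B F G H I J K

Answer: 0 0 1 1 1 0 0 0 0 0 0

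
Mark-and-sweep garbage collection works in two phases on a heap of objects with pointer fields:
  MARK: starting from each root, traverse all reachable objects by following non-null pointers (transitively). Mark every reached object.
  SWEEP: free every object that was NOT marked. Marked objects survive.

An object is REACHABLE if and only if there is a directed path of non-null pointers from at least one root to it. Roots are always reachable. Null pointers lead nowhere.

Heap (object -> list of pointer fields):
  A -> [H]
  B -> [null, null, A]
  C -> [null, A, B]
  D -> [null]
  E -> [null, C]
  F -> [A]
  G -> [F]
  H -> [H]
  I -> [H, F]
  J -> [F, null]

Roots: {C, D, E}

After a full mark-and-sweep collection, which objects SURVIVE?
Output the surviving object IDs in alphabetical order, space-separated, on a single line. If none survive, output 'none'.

Roots: C D E
Mark C: refs=null A B, marked=C
Mark D: refs=null, marked=C D
Mark E: refs=null C, marked=C D E
Mark A: refs=H, marked=A C D E
Mark B: refs=null null A, marked=A B C D E
Mark H: refs=H, marked=A B C D E H
Unmarked (collected): F G I J

Answer: A B C D E H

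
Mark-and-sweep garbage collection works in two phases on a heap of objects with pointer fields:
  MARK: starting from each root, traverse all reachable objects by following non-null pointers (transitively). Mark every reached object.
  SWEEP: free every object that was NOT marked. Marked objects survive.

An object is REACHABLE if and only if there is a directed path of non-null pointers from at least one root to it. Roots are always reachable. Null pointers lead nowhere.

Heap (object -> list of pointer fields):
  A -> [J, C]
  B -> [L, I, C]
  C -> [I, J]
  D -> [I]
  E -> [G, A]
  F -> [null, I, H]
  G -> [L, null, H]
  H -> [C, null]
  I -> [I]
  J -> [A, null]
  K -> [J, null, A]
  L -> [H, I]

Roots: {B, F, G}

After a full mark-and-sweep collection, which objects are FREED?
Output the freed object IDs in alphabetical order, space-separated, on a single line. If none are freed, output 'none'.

Answer: D E K

Derivation:
Roots: B F G
Mark B: refs=L I C, marked=B
Mark F: refs=null I H, marked=B F
Mark G: refs=L null H, marked=B F G
Mark L: refs=H I, marked=B F G L
Mark I: refs=I, marked=B F G I L
Mark C: refs=I J, marked=B C F G I L
Mark H: refs=C null, marked=B C F G H I L
Mark J: refs=A null, marked=B C F G H I J L
Mark A: refs=J C, marked=A B C F G H I J L
Unmarked (collected): D E K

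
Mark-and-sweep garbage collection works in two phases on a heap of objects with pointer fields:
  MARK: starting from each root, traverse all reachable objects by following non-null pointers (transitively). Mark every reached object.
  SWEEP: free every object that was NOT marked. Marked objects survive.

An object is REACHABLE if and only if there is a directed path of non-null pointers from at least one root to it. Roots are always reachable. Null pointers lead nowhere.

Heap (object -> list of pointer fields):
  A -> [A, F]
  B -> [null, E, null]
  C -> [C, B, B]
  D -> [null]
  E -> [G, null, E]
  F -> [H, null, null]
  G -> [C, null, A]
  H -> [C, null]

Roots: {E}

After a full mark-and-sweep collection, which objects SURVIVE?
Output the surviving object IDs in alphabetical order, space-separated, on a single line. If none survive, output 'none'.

Roots: E
Mark E: refs=G null E, marked=E
Mark G: refs=C null A, marked=E G
Mark C: refs=C B B, marked=C E G
Mark A: refs=A F, marked=A C E G
Mark B: refs=null E null, marked=A B C E G
Mark F: refs=H null null, marked=A B C E F G
Mark H: refs=C null, marked=A B C E F G H
Unmarked (collected): D

Answer: A B C E F G H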